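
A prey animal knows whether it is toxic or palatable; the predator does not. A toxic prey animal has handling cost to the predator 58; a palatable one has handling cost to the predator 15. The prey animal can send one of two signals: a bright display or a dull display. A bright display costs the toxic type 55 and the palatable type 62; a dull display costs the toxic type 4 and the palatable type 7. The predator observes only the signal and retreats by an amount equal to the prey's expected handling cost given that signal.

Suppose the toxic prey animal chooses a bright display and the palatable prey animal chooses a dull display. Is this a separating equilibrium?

No

If types separate, bright display earns payment 58 and dull display earns 15.
Toxic: bright display gives 58 − 55 = 3; dull display gives 15 − 4 = 11. Would deviate. ✗
Palatable: dull display gives 15 − 7 = 8; bright display gives 58 − 62 = -4. No deviation. ✓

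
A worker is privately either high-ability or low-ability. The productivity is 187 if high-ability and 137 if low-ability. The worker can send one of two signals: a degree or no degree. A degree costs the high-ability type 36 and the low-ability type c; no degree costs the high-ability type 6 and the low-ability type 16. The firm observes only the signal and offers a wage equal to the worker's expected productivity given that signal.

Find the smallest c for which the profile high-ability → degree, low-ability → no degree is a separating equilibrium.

Under separation: degree → high-ability (pays 187); no degree → low-ability (pays 137).
High-ability: 187 − 36 = 151 ≥ 137 − 6 = 131. Holds regardless of c. ✓
Low-ability: 137 − 16 ≥ 187 − c, so c ≥ 187 − 121 = 66.

66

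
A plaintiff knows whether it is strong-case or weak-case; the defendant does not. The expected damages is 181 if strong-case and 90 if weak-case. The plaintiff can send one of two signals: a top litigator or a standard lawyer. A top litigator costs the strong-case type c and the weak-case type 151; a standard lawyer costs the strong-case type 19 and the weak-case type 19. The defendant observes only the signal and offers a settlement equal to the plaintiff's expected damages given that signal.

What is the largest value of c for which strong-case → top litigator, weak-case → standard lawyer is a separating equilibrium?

110

Under separation: top litigator → strong-case (pays 181); standard lawyer → weak-case (pays 90).
Weak-case: 90 − 19 = 71 ≥ 181 − 151 = 30. Holds regardless of c. ✓
Strong-case: 181 − c ≥ 90 − 19, so c ≤ 181 − 71 = 110.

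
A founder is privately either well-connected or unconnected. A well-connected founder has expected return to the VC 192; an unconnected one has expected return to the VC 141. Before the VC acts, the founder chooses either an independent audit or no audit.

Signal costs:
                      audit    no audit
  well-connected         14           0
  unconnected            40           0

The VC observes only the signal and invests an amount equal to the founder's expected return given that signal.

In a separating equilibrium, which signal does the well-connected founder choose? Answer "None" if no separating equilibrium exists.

Try well-connected → audit, unconnected → no audit:
  If types separate, audit earns payment 192 and no audit earns 141.
  Well-connected: audit gives 192 − 14 = 178; no audit gives 141 − 0 = 141. No deviation. ✓
  Unconnected: no audit gives 141 − 0 = 141; audit gives 192 − 40 = 152. Would deviate. ✗
Try well-connected → no audit, unconnected → audit:
  If types separate, no audit earns payment 192 and audit earns 141.
  Well-connected: no audit gives 192 − 0 = 192; audit gives 141 − 14 = 127. No deviation. ✓
  Unconnected: audit gives 141 − 40 = 101; no audit gives 192 − 0 = 192. Would deviate. ✗
Neither assignment is incentive-compatible.

None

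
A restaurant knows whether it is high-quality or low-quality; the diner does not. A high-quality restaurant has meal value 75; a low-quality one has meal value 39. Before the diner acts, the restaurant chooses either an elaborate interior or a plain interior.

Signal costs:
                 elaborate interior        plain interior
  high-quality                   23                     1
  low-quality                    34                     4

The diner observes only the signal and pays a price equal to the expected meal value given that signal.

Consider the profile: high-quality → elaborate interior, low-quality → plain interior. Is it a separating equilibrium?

No

Under separation the diner infers type exactly: elaborate interior → high-quality (pays 75), plain interior → low-quality (pays 39).
High-quality: elaborate interior gives 75 − 23 = 52; plain interior gives 39 − 1 = 38. No deviation. ✓
Low-quality: plain interior gives 39 − 4 = 35; elaborate interior gives 75 − 34 = 41. Would deviate. ✗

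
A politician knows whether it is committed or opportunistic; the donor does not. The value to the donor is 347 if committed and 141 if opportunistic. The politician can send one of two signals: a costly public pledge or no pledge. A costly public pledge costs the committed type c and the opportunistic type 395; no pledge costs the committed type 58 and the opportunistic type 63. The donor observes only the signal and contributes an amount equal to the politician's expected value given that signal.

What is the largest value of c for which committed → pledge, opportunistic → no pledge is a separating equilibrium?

Under separation: pledge → committed (pays 347); no pledge → opportunistic (pays 141).
Opportunistic: 141 − 63 = 78 ≥ 347 − 395 = -48. Holds regardless of c. ✓
Committed: 347 − c ≥ 141 − 58, so c ≤ 347 − 83 = 264.

264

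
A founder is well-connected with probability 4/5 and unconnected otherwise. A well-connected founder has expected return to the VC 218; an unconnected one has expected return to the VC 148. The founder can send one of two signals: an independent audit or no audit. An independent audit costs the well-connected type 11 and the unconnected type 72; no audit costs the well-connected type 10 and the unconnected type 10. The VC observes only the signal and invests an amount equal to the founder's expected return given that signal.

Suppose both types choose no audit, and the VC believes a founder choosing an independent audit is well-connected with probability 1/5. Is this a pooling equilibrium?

On the equilibrium path (no audit) the VC holds the prior 4/5 and pays 4/5·218 + 1/5·148 = 204. Off-path (audit) belief 1/5 gives 1/5·218 + 4/5·148 = 162.
Well-connected: no audit gives 204 − 10 = 194; audit gives 162 − 11 = 151. Stays. ✓
Unconnected: no audit gives 204 − 10 = 194; audit gives 162 − 72 = 90. Stays. ✓
Beliefs are Bayes-consistent on-path and both types best-respond.

Yes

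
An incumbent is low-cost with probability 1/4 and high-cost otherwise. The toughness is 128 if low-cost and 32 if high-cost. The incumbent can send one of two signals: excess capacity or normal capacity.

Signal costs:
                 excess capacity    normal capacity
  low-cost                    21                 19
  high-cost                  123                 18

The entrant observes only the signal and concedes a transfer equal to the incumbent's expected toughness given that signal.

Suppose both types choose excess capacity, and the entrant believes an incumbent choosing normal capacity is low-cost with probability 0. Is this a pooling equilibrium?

At the pooled signal (excess capacity) the entrant holds the prior 1/4 and pays 1/4·128 + 3/4·32 = 56. Off-path (normal capacity) belief 0 gives 0·128 + 1·32 = 32.
Low-cost: excess capacity gives 56 − 21 = 35; normal capacity gives 32 − 19 = 13. Stays. ✓
High-cost: excess capacity gives 56 − 123 = -67; normal capacity gives 32 − 18 = 14. Deviates. ✗

No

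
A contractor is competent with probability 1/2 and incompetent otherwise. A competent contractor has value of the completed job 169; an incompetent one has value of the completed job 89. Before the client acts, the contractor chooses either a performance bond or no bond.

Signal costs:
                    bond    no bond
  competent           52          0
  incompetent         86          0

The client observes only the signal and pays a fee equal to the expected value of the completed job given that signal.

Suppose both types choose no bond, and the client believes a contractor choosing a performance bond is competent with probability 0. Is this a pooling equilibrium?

Yes

At the pooled signal (no bond) the client holds the prior 1/2 and pays 1/2·169 + 1/2·89 = 129. Off-path (bond) belief 0 gives 0·169 + 1·89 = 89.
Competent: no bond gives 129 − 0 = 129; bond gives 89 − 52 = 37. Stays. ✓
Incompetent: no bond gives 129 − 0 = 129; bond gives 89 − 86 = 3. Stays. ✓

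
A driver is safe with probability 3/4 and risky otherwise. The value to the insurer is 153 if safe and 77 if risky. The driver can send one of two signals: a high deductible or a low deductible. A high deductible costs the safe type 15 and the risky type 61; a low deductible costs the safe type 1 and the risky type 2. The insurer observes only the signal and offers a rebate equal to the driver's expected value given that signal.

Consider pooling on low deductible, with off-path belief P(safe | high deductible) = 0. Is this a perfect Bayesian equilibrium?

Yes

On the equilibrium path (low deductible) the insurer holds the prior 3/4 and pays 3/4·153 + 1/4·77 = 134. Off-path (high deductible) belief 0 gives 0·153 + 1·77 = 77.
Safe: low deductible gives 134 − 1 = 133; high deductible gives 77 − 15 = 62. Stays. ✓
Risky: low deductible gives 134 − 2 = 132; high deductible gives 77 − 61 = 16. Stays. ✓
Beliefs are Bayes-consistent on-path and both types best-respond.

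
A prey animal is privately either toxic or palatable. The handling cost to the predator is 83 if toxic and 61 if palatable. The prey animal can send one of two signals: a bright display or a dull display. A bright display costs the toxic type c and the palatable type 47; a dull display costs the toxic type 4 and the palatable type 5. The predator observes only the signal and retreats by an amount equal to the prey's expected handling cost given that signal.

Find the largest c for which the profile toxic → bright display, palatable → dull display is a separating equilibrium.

Under separation: bright display → toxic (pays 83); dull display → palatable (pays 61).
Palatable: 61 − 5 = 56 ≥ 83 − 47 = 36. Holds regardless of c. ✓
Toxic: 83 − c ≥ 61 − 4, so c ≤ 83 − 57 = 26.

26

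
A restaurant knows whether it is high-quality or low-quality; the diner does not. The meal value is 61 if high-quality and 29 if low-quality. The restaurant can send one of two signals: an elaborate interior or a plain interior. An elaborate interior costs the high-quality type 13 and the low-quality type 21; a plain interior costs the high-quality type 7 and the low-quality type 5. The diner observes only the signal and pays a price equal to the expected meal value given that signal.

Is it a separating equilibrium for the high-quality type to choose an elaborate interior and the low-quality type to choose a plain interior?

If types separate, elaborate interior earns payment 61 and plain interior earns 29.
High-quality: elaborate interior gives 61 − 13 = 48; plain interior gives 29 − 7 = 22. No deviation. ✓
Low-quality: plain interior gives 29 − 5 = 24; elaborate interior gives 61 − 21 = 40. Would deviate. ✗

No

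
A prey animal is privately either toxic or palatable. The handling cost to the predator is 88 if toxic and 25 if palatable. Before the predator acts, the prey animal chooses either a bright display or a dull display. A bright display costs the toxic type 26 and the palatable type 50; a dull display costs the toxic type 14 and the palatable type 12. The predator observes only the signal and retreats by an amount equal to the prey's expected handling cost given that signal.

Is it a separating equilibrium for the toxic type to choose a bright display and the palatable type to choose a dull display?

If types separate, bright display earns payment 88 and dull display earns 25.
Toxic: bright display gives 88 − 26 = 62; dull display gives 25 − 14 = 11. No deviation. ✓
Palatable: dull display gives 25 − 12 = 13; bright display gives 88 − 50 = 38. Would deviate. ✗

No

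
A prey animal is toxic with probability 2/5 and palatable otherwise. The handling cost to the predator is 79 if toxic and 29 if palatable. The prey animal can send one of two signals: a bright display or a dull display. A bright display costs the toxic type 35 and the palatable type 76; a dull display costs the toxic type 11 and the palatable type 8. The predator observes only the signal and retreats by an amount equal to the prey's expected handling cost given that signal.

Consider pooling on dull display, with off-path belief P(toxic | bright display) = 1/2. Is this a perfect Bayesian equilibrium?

At the pooled signal (dull display) the predator holds the prior 2/5 and pays 2/5·79 + 3/5·29 = 49. Off-path (bright display) belief 1/2 gives 1/2·79 + 1/2·29 = 54.
Toxic: dull display gives 49 − 11 = 38; bright display gives 54 − 35 = 19. Stays. ✓
Palatable: dull display gives 49 − 8 = 41; bright display gives 54 − 76 = -22. Stays. ✓

Yes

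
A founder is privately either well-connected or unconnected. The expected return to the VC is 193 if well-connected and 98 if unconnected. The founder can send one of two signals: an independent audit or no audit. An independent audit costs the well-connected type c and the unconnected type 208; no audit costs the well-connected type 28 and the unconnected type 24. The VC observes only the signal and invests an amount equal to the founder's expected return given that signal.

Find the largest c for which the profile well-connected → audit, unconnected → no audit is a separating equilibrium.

123

Under separation: audit → well-connected (pays 193); no audit → unconnected (pays 98).
Unconnected: 98 − 24 = 74 ≥ 193 − 208 = -15. Holds regardless of c. ✓
Well-connected: 193 − c ≥ 98 − 28, so c ≤ 193 − 70 = 123.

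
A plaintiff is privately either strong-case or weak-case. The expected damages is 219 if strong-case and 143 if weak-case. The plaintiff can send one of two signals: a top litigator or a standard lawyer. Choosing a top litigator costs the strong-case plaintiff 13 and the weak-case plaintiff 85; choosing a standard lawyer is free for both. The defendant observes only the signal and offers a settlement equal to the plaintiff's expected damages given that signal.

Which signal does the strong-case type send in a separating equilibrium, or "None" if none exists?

Try strong-case → top litigator, weak-case → standard lawyer:
  If types separate, top litigator earns payment 219 and standard lawyer earns 143.
  Strong-case: top litigator gives 219 − 13 = 206; standard lawyer gives 143 − 0 = 143. No deviation. ✓
  Weak-case: standard lawyer gives 143 − 0 = 143; top litigator gives 219 − 85 = 134. No deviation. ✓
Both hold — the strong-case type sends top litigator.

top litigator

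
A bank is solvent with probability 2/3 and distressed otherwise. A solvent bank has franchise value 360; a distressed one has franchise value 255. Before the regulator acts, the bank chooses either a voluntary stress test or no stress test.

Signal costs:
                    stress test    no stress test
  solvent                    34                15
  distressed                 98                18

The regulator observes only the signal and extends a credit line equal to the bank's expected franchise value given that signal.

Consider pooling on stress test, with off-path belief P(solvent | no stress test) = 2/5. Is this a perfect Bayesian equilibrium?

On the equilibrium path (stress test) the regulator holds the prior 2/3 and pays 2/3·360 + 1/3·255 = 325. Off-path (no stress test) belief 2/5 gives 2/5·360 + 3/5·255 = 297.
Solvent: stress test gives 325 − 34 = 291; no stress test gives 297 − 15 = 282. Stays. ✓
Distressed: stress test gives 325 − 98 = 227; no stress test gives 297 − 18 = 279. Deviates. ✗

No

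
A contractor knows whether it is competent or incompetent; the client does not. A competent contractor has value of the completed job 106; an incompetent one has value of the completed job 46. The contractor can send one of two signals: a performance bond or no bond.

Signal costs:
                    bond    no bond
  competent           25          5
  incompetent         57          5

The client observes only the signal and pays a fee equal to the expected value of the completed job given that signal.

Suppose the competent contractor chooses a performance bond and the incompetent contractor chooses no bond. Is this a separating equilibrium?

No

Under separation the client infers type exactly: bond → competent (pays 106), no bond → incompetent (pays 46).
Competent: bond gives 106 − 25 = 81; no bond gives 46 − 5 = 41. No deviation. ✓
Incompetent: no bond gives 46 − 5 = 41; bond gives 106 − 57 = 49. Would deviate. ✗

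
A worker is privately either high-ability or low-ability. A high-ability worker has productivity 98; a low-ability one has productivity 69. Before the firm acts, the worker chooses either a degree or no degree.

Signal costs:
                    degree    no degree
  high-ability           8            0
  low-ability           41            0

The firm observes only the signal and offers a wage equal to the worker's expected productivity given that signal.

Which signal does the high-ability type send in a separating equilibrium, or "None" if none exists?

degree

Try high-ability → degree, low-ability → no degree:
  If types separate, degree earns payment 98 and no degree earns 69.
  High-ability: degree gives 98 − 8 = 90; no degree gives 69 − 0 = 69. No deviation. ✓
  Low-ability: no degree gives 69 − 0 = 69; degree gives 98 − 41 = 57. No deviation. ✓
Both hold — the high-ability type sends degree.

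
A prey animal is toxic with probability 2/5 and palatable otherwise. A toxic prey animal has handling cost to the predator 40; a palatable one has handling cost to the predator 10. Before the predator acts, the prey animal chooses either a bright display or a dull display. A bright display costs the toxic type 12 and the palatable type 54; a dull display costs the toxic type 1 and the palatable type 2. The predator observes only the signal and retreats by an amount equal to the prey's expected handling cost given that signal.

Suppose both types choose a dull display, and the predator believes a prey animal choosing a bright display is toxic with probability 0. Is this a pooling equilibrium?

At the pooled signal (dull display) the predator holds the prior 2/5 and pays 2/5·40 + 3/5·10 = 22. Off-path (bright display) belief 0 gives 0·40 + 1·10 = 10.
Toxic: dull display gives 22 − 1 = 21; bright display gives 10 − 12 = -2. Stays. ✓
Palatable: dull display gives 22 − 2 = 20; bright display gives 10 − 54 = -44. Stays. ✓

Yes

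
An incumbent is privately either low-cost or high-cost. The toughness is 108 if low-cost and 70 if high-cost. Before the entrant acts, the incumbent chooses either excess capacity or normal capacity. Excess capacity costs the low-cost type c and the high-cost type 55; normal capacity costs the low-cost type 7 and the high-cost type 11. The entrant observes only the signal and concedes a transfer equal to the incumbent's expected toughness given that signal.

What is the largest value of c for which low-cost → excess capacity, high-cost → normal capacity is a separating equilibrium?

45

Under separation: excess capacity → low-cost (pays 108); normal capacity → high-cost (pays 70).
High-cost: 70 − 11 = 59 ≥ 108 − 55 = 53. Holds regardless of c. ✓
Low-cost: 108 − c ≥ 70 − 7, so c ≤ 108 − 63 = 45.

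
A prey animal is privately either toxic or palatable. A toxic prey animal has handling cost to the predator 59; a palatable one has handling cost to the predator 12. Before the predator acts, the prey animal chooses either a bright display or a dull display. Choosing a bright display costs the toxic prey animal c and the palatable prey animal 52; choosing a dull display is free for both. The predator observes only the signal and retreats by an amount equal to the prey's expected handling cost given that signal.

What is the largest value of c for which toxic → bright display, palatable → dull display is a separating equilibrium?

Under separation: bright display → toxic (pays 59); dull display → palatable (pays 12).
Palatable: 12 − 0 = 12 ≥ 59 − 52 = 7. Holds regardless of c. ✓
Toxic: 59 − c ≥ 12 − 0, so c ≤ 59 − 12 = 47.

47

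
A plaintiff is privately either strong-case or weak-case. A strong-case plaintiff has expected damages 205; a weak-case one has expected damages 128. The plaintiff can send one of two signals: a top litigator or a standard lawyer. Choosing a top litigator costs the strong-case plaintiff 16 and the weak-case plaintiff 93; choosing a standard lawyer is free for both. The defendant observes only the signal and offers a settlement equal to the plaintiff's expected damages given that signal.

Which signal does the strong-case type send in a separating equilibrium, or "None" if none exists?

top litigator

Try strong-case → top litigator, weak-case → standard lawyer:
  If types separate, top litigator earns payment 205 and standard lawyer earns 128.
  Strong-case: top litigator gives 205 − 16 = 189; standard lawyer gives 128 − 0 = 128. No deviation. ✓
  Weak-case: standard lawyer gives 128 − 0 = 128; top litigator gives 205 − 93 = 112. No deviation. ✓
Both hold — the strong-case type sends top litigator.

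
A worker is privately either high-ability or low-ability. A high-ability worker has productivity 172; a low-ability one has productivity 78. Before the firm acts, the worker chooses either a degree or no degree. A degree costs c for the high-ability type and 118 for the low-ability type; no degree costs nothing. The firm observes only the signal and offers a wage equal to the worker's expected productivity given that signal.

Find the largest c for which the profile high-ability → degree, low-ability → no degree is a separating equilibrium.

Under separation: degree → high-ability (pays 172); no degree → low-ability (pays 78).
Low-ability: 78 − 0 = 78 ≥ 172 − 118 = 54. Holds regardless of c. ✓
High-ability: 172 − c ≥ 78 − 0, so c ≤ 172 − 78 = 94.

94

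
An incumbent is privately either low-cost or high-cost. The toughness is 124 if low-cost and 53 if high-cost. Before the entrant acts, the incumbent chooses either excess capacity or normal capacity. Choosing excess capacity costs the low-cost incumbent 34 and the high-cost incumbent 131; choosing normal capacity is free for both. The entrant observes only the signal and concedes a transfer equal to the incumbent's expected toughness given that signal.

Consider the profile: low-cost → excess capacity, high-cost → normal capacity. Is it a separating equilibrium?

Yes

Under separation the entrant infers type exactly: excess capacity → low-cost (pays 124), normal capacity → high-cost (pays 53).
Low-cost: excess capacity gives 124 − 34 = 90; normal capacity gives 53 − 0 = 53. No deviation. ✓
High-cost: normal capacity gives 53 − 0 = 53; excess capacity gives 124 − 131 = -7. No deviation. ✓
Neither type gains from mimicking the other.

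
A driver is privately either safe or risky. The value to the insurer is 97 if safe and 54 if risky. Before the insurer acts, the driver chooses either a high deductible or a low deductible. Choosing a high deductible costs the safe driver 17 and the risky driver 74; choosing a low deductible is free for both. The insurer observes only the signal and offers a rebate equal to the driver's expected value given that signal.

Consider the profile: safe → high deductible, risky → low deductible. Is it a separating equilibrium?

If types separate, high deductible earns payment 97 and low deductible earns 54.
Safe: high deductible gives 97 − 17 = 80; low deductible gives 54 − 0 = 54. No deviation. ✓
Risky: low deductible gives 54 − 0 = 54; high deductible gives 97 − 74 = 23. No deviation. ✓
Neither type gains from mimicking the other.

Yes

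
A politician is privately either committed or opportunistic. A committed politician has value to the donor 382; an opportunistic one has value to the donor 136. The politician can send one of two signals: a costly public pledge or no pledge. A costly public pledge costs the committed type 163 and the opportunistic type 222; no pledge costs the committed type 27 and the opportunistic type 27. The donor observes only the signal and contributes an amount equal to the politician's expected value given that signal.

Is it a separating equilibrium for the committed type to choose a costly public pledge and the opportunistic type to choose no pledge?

No

If types separate, pledge earns payment 382 and no pledge earns 136.
Committed: pledge gives 382 − 163 = 219; no pledge gives 136 − 27 = 109. No deviation. ✓
Opportunistic: no pledge gives 136 − 27 = 109; pledge gives 382 − 222 = 160. Would deviate. ✗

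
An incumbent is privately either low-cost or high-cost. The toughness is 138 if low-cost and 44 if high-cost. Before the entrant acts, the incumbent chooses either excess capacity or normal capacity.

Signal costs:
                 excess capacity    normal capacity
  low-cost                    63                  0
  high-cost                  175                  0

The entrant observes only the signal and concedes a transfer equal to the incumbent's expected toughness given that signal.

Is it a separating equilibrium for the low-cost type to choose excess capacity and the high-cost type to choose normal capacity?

Under separation the entrant infers type exactly: excess capacity → low-cost (pays 138), normal capacity → high-cost (pays 44).
Low-cost: excess capacity gives 138 − 63 = 75; normal capacity gives 44 − 0 = 44. No deviation. ✓
High-cost: normal capacity gives 44 − 0 = 44; excess capacity gives 138 − 175 = -37. No deviation. ✓
Neither type gains from mimicking the other.

Yes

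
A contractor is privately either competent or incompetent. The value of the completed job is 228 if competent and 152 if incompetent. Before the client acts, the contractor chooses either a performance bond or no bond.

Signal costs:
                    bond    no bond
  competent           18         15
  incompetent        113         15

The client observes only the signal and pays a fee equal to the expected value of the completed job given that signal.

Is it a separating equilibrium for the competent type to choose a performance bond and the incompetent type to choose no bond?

If types separate, bond earns payment 228 and no bond earns 152.
Competent: bond gives 228 − 18 = 210; no bond gives 152 − 15 = 137. No deviation. ✓
Incompetent: no bond gives 152 − 15 = 137; bond gives 228 − 113 = 115. No deviation. ✓
Both incentive constraints hold.

Yes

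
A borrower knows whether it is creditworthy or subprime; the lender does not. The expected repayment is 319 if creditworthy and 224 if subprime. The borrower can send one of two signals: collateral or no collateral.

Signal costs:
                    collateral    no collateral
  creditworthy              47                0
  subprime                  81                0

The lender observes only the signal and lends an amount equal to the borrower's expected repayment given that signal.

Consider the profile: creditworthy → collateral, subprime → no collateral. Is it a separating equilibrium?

No

Under separation the lender infers type exactly: collateral → creditworthy (pays 319), no collateral → subprime (pays 224).
Creditworthy: collateral gives 319 − 47 = 272; no collateral gives 224 − 0 = 224. No deviation. ✓
Subprime: no collateral gives 224 − 0 = 224; collateral gives 319 − 81 = 238. Would deviate. ✗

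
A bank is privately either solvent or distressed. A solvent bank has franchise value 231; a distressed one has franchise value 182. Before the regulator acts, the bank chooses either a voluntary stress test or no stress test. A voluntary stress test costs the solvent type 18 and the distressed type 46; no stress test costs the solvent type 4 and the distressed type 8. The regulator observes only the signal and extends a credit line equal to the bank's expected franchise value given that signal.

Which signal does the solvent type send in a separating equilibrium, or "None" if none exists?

Try solvent → stress test, distressed → no stress test:
  Under separation the regulator infers type exactly: stress test → solvent (pays 231), no stress test → distressed (pays 182).
  Solvent: stress test gives 231 − 18 = 213; no stress test gives 182 − 4 = 178. No deviation. ✓
  Distressed: no stress test gives 182 − 8 = 174; stress test gives 231 − 46 = 185. Would deviate. ✗
Try solvent → no stress test, distressed → stress test:
  Under separation the regulator infers type exactly: no stress test → solvent (pays 231), stress test → distressed (pays 182).
  Solvent: no stress test gives 231 − 4 = 227; stress test gives 182 − 18 = 164. No deviation. ✓
  Distressed: stress test gives 182 − 46 = 136; no stress test gives 231 − 8 = 223. Would deviate. ✗
Neither assignment is incentive-compatible.

None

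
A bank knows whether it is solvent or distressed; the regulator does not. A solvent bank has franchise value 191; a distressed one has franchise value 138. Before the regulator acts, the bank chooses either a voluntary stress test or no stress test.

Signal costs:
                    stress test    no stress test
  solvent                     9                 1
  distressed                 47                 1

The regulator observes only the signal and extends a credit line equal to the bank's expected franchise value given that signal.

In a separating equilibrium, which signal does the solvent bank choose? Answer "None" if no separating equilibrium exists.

None

Try solvent → stress test, distressed → no stress test:
  Under separation the regulator infers type exactly: stress test → solvent (pays 191), no stress test → distressed (pays 138).
  Solvent: stress test gives 191 − 9 = 182; no stress test gives 138 − 1 = 137. No deviation. ✓
  Distressed: no stress test gives 138 − 1 = 137; stress test gives 191 − 47 = 144. Would deviate. ✗
Try solvent → no stress test, distressed → stress test:
  Under separation the regulator infers type exactly: no stress test → solvent (pays 191), stress test → distressed (pays 138).
  Solvent: no stress test gives 191 − 1 = 190; stress test gives 138 − 9 = 129. No deviation. ✓
  Distressed: stress test gives 138 − 47 = 91; no stress test gives 191 − 1 = 190. Would deviate. ✗
Neither assignment is incentive-compatible.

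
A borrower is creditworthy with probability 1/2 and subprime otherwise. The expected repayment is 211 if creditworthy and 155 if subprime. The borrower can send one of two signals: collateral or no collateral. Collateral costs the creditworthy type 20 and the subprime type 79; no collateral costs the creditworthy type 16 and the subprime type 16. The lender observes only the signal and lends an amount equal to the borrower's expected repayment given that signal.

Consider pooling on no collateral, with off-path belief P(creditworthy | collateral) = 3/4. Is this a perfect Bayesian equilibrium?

At the pooled signal (no collateral) the lender holds the prior 1/2 and pays 1/2·211 + 1/2·155 = 183. Off-path (collateral) belief 3/4 gives 3/4·211 + 1/4·155 = 197.
Creditworthy: no collateral gives 183 − 16 = 167; collateral gives 197 − 20 = 177. Deviates. ✗
Subprime: no collateral gives 183 − 16 = 167; collateral gives 197 − 79 = 118. Stays. ✓

No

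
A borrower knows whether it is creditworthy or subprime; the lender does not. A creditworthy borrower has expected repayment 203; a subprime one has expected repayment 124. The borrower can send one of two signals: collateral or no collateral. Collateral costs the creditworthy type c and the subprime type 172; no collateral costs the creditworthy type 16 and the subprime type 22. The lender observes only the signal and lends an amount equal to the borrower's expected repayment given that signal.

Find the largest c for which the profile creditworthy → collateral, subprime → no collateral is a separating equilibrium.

95

Under separation: collateral → creditworthy (pays 203); no collateral → subprime (pays 124).
Subprime: 124 − 22 = 102 ≥ 203 − 172 = 31. Holds regardless of c. ✓
Creditworthy: 203 − c ≥ 124 − 16, so c ≤ 203 − 108 = 95.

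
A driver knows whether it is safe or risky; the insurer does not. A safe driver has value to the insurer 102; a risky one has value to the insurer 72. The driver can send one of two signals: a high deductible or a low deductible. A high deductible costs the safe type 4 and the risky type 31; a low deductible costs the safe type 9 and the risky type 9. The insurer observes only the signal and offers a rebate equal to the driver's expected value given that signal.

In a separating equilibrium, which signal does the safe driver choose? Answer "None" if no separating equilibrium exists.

None

Try safe → high deductible, risky → low deductible:
  If types separate, high deductible earns payment 102 and low deductible earns 72.
  Safe: high deductible gives 102 − 4 = 98; low deductible gives 72 − 9 = 63. No deviation. ✓
  Risky: low deductible gives 72 − 9 = 63; high deductible gives 102 − 31 = 71. Would deviate. ✗
Try safe → low deductible, risky → high deductible:
  If types separate, low deductible earns payment 102 and high deductible earns 72.
  Safe: low deductible gives 102 − 9 = 93; high deductible gives 72 − 4 = 68. No deviation. ✓
  Risky: high deductible gives 72 − 31 = 41; low deductible gives 102 − 9 = 93. Would deviate. ✗
Neither assignment is incentive-compatible.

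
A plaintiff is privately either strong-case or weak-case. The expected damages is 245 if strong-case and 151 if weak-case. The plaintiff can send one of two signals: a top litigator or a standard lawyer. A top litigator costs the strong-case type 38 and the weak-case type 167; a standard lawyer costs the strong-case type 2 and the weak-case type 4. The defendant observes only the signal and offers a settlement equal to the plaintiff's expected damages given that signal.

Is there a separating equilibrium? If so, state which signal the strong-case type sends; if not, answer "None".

Try strong-case → top litigator, weak-case → standard lawyer:
  If types separate, top litigator earns payment 245 and standard lawyer earns 151.
  Strong-case: top litigator gives 245 − 38 = 207; standard lawyer gives 151 − 2 = 149. No deviation. ✓
  Weak-case: standard lawyer gives 151 − 4 = 147; top litigator gives 245 − 167 = 78. No deviation. ✓
Both hold — the strong-case type sends top litigator.

top litigator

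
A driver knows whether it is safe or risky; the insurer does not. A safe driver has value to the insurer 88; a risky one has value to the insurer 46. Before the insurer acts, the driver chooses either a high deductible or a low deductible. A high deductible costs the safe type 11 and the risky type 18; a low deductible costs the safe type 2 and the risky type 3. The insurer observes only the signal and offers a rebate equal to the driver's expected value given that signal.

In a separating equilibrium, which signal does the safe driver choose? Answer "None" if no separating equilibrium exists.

Try safe → high deductible, risky → low deductible:
  If types separate, high deductible earns payment 88 and low deductible earns 46.
  Safe: high deductible gives 88 − 11 = 77; low deductible gives 46 − 2 = 44. No deviation. ✓
  Risky: low deductible gives 46 − 3 = 43; high deductible gives 88 − 18 = 70. Would deviate. ✗
Try safe → low deductible, risky → high deductible:
  If types separate, low deductible earns payment 88 and high deductible earns 46.
  Safe: low deductible gives 88 − 2 = 86; high deductible gives 46 − 11 = 35. No deviation. ✓
  Risky: high deductible gives 46 − 18 = 28; low deductible gives 88 − 3 = 85. Would deviate. ✗
Neither assignment is incentive-compatible.

None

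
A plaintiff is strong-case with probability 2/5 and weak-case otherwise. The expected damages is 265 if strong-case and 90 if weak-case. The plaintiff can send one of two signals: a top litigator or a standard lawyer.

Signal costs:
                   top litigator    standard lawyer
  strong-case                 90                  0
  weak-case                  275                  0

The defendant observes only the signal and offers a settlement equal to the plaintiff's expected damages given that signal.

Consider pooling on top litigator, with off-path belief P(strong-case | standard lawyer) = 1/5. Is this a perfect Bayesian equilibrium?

At the pooled signal (top litigator) the defendant holds the prior 2/5 and pays 2/5·265 + 3/5·90 = 160. Off-path (standard lawyer) belief 1/5 gives 1/5·265 + 4/5·90 = 125.
Strong-case: top litigator gives 160 − 90 = 70; standard lawyer gives 125 − 0 = 125. Deviates. ✗
Weak-case: top litigator gives 160 − 275 = -115; standard lawyer gives 125 − 0 = 125. Deviates. ✗

No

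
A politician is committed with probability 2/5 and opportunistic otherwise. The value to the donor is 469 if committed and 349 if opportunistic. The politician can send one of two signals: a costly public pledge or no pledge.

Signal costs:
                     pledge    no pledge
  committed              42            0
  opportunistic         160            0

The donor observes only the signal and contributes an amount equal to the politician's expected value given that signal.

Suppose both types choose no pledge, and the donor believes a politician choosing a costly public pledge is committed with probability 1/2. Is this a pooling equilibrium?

At the pooled signal (no pledge) the donor holds the prior 2/5 and pays 2/5·469 + 3/5·349 = 397. Off-path (pledge) belief 1/2 gives 1/2·469 + 1/2·349 = 409.
Committed: no pledge gives 397 − 0 = 397; pledge gives 409 − 42 = 367. Stays. ✓
Opportunistic: no pledge gives 397 − 0 = 397; pledge gives 409 − 160 = 249. Stays. ✓

Yes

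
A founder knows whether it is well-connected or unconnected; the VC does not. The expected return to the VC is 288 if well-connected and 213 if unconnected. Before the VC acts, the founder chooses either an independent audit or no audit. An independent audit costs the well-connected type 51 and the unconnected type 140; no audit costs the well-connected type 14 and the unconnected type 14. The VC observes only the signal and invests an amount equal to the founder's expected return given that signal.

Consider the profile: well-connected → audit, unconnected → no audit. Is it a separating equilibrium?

Yes

If types separate, audit earns payment 288 and no audit earns 213.
Well-connected: audit gives 288 − 51 = 237; no audit gives 213 − 14 = 199. No deviation. ✓
Unconnected: no audit gives 213 − 14 = 199; audit gives 288 − 140 = 148. No deviation. ✓
Both incentive constraints hold.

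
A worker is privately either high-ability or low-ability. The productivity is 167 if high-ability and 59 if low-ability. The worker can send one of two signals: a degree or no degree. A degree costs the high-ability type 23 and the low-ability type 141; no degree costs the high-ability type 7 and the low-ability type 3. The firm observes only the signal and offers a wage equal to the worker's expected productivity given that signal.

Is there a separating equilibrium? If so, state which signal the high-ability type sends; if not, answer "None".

degree

Try high-ability → degree, low-ability → no degree:
  Under separation the firm infers type exactly: degree → high-ability (pays 167), no degree → low-ability (pays 59).
  High-ability: degree gives 167 − 23 = 144; no degree gives 59 − 7 = 52. No deviation. ✓
  Low-ability: no degree gives 59 − 3 = 56; degree gives 167 − 141 = 26. No deviation. ✓
Both hold — the high-ability type sends degree.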